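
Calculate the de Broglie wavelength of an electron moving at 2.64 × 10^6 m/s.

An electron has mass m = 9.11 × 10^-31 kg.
2.76 × 10^-10 m

Using the de Broglie relation λ = h/(mv):

λ = h/(mv)
λ = (6.626 × 10^-34 J·s) / (9.11 × 10^-31 kg × 2.64 × 10^6 m/s)
λ = 2.76 × 10^-10 m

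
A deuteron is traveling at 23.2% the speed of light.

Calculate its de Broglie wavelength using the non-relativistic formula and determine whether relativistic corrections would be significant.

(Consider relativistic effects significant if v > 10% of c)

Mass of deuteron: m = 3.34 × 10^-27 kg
Yes, relativistic corrections are needed.

Using the non-relativistic de Broglie formula λ = h/(mv):

v = 23.2% × c = 6.955 × 10^7 m/s

λ = h/(mv)
λ = (6.626 × 10^-34 J·s) / (3.34 × 10^-27 kg × 6.955 × 10^7 m/s)
λ = 2.85 × 10^-15 m

Since v = 23.2% of c > 10% of c, relativistic corrections ARE significant and the actual wavelength would differ from this non-relativistic estimate.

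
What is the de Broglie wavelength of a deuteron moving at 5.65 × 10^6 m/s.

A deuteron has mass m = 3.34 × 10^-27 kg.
3.51 × 10^-14 m

Using the de Broglie relation λ = h/(mv):

λ = h/(mv)
λ = (6.626 × 10^-34 J·s) / (3.34 × 10^-27 kg × 5.65 × 10^6 m/s)
λ = 3.51 × 10^-14 m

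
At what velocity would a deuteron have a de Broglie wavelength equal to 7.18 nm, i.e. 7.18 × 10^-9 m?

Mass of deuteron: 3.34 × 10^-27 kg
2.76 × 10^1 m/s

From λ = h/(mv), solve for v:

v = h/(mλ)
v = (6.626 × 10^-34 J·s) / (3.34 × 10^-27 kg × 7.18 × 10^-9 m)
v = 2.76 × 10^1 m/s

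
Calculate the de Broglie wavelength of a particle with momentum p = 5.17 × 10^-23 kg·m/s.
1.28 × 10^-11 m

Using the de Broglie relation λ = h/p:

λ = h/p
λ = (6.626 × 10^-34 J·s) / (5.17 × 10^-23 kg·m/s)
λ = 1.28 × 10^-11 m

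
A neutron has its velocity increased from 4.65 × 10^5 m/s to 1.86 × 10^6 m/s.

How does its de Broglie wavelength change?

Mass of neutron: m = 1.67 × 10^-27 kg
The wavelength decreases by a factor of 4.

Using λ = h/(mv):

Initial wavelength: λ₁ = h/(mv₁) = 8.53 × 10^-13 m
Final wavelength: λ₂ = h/(mv₂) = 2.13 × 10^-13 m

Since λ ∝ 1/v, when velocity increases by a factor of 4, the wavelength decreases by a factor of 4.

λ₂/λ₁ = v₁/v₂ = 1/4

The wavelength decreases by a factor of 4.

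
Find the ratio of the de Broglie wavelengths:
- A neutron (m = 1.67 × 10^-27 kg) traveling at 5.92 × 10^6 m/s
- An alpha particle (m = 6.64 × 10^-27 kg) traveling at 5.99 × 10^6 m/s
λ₁/λ₂ = 4.02

Using λ = h/(mv):

λ₁ = h/(m₁v₁) = 6.70 × 10^-14 m
λ₂ = h/(m₂v₂) = 1.67 × 10^-14 m

Ratio λ₁/λ₂ = (m₂v₂)/(m₁v₁)
         = (6.64 × 10^-27 kg × 5.99 × 10^6 m/s) / (1.67 × 10^-27 kg × 5.92 × 10^6 m/s)
         = 4.02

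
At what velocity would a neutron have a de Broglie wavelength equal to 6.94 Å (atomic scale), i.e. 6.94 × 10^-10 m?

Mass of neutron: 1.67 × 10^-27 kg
5.72 × 10^2 m/s

From λ = h/(mv), solve for v:

v = h/(mλ)
v = (6.626 × 10^-34 J·s) / (1.67 × 10^-27 kg × 6.94 × 10^-10 m)
v = 5.72 × 10^2 m/s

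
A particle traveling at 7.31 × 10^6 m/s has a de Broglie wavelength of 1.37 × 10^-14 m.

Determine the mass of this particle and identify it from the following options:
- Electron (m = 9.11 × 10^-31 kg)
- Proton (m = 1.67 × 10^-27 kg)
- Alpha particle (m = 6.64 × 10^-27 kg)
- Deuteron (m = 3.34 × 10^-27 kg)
The particle is an alpha particle.

From λ = h/(mv), solve for mass:

m = h/(λv)
m = (6.626 × 10^-34 J·s) / (1.37 × 10^-14 m × 7.31 × 10^6 m/s)
m = 6.62 × 10^-27 kg

Comparing with the listed masses, this is closest to an alpha particle.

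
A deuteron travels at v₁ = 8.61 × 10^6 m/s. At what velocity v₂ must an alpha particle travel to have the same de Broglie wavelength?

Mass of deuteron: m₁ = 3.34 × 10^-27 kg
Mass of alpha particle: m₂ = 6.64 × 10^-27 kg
v₂ = 4.33 × 10^6 m/s

For equal de Broglie wavelengths: λ₁ = λ₂

h/(m₁v₁) = h/(m₂v₂)
m₁v₁ = m₂v₂
v₂ = v₁ · (m₁/m₂)

v₂ = 8.61 × 10^6 m/s × (3.34 × 10^-27 kg / 6.64 × 10^-27 kg)
v₂ = 4.33 × 10^6 m/s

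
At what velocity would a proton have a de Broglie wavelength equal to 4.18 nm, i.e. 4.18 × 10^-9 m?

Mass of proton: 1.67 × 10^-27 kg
9.49 × 10^1 m/s

From λ = h/(mv), solve for v:

v = h/(mλ)
v = (6.626 × 10^-34 J·s) / (1.67 × 10^-27 kg × 4.18 × 10^-9 m)
v = 9.49 × 10^1 m/s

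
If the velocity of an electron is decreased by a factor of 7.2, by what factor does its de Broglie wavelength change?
The wavelength increases by a factor of 7.2.

From λ = h/(mv), the wavelength is inversely proportional to velocity:

λ ∝ 1/v

If v → v/7.2, then λ → 7.2λ

When velocity is decreased by a factor of 7.2, the wavelength increases by a factor of 7.2.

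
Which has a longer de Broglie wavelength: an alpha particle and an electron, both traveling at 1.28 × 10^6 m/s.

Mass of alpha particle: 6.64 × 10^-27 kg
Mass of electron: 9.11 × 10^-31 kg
The electron has the longer wavelength.

Using λ = h/(mv), since both particles have the same velocity, the wavelength depends only on mass.

For alpha particle: λ₁ = h/(m₁v) = 7.80 × 10^-14 m
For electron: λ₂ = h/(m₂v) = 5.68 × 10^-10 m

Since λ ∝ 1/m at constant velocity, the lighter particle has the longer wavelength.

The electron has the longer de Broglie wavelength.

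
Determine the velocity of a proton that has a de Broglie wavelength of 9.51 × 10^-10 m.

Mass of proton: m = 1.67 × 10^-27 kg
4.17 × 10^2 m/s

From the de Broglie relation λ = h/(mv), we solve for v:

v = h/(mλ)
v = (6.626 × 10^-34 J·s) / (1.67 × 10^-27 kg × 9.51 × 10^-10 m)
v = 4.17 × 10^2 m/s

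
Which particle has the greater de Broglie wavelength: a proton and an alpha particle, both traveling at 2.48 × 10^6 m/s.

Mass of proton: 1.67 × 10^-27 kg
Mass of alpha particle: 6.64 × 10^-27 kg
The proton has the longer wavelength.

Using λ = h/(mv), since both particles have the same velocity, the wavelength depends only on mass.

For proton: λ₁ = h/(m₁v) = 1.60 × 10^-13 m
For alpha particle: λ₂ = h/(m₂v) = 4.02 × 10^-14 m

Since λ ∝ 1/m at constant velocity, the lighter particle has the longer wavelength.

The proton has the longer de Broglie wavelength.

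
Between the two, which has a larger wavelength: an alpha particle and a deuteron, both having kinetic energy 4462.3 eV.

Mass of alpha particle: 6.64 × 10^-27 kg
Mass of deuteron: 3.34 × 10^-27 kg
The deuteron has the longer wavelength.

Using λ = h/√(2mKE):

For alpha particle: λ₁ = h/√(2m₁KE) = 2.15 × 10^-13 m
For deuteron: λ₂ = h/√(2m₂KE) = 3.03 × 10^-13 m

Since λ ∝ 1/√m at constant kinetic energy, the lighter particle has the longer wavelength.

The deuteron has the longer de Broglie wavelength.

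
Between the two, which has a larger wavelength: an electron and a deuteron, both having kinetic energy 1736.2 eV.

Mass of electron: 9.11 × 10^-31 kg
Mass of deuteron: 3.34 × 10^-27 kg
The electron has the longer wavelength.

Using λ = h/√(2mKE):

For electron: λ₁ = h/√(2m₁KE) = 2.94 × 10^-11 m
For deuteron: λ₂ = h/√(2m₂KE) = 4.86 × 10^-13 m

Since λ ∝ 1/√m at constant kinetic energy, the lighter particle has the longer wavelength.

The electron has the longer de Broglie wavelength.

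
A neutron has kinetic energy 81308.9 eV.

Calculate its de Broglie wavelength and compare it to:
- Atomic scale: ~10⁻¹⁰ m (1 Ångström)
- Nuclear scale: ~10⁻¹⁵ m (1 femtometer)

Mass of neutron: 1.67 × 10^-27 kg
λ = 1.00 × 10^-13 m, which is between nuclear and atomic scales.

Using λ = h/√(2mKE):

KE = 81308.9 eV = 1.303 × 10^-14 J

λ = h/√(2mKE)
λ = (6.626 × 10^-34 J·s) / √(2 × 1.67 × 10^-27 kg × 1.303 × 10^-14 J)
λ = 1.00 × 10^-13 m

Comparison:
- Atomic scale (10⁻¹⁰ m): λ is 0.001× this size
- Nuclear scale (10⁻¹⁵ m): λ is 1e+02× this size

The wavelength is between nuclear and atomic scales.

This wavelength is appropriate for probing atomic structure but too large for nuclear physics experiments.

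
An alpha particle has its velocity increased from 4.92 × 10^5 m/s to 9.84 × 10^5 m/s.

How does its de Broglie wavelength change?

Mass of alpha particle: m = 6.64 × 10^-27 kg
The wavelength decreases by a factor of 2.

Using λ = h/(mv):

Initial wavelength: λ₁ = h/(mv₁) = 2.03 × 10^-13 m
Final wavelength: λ₂ = h/(mv₂) = 1.01 × 10^-13 m

Since λ ∝ 1/v, when velocity increases by a factor of 2, the wavelength decreases by a factor of 2.

λ₂/λ₁ = v₁/v₂ = 1/2

The wavelength decreases by a factor of 2.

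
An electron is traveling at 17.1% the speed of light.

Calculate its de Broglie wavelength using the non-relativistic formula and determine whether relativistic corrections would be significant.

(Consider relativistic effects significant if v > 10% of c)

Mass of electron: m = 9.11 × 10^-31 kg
Yes, relativistic corrections are needed.

Using the non-relativistic de Broglie formula λ = h/(mv):

v = 17.1% × c = 5.126 × 10^7 m/s

λ = h/(mv)
λ = (6.626 × 10^-34 J·s) / (9.11 × 10^-31 kg × 5.126 × 10^7 m/s)
λ = 1.42 × 10^-11 m

Since v = 17.1% of c > 10% of c, relativistic corrections ARE significant and the actual wavelength would differ from this non-relativistic estimate.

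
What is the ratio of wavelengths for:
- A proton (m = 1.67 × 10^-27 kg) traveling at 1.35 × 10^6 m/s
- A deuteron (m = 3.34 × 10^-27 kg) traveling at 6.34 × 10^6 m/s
λ₁/λ₂ = 9.39

Using λ = h/(mv):

λ₁ = h/(m₁v₁) = 2.94 × 10^-13 m
λ₂ = h/(m₂v₂) = 3.13 × 10^-14 m

Ratio λ₁/λ₂ = (m₂v₂)/(m₁v₁)
         = (3.34 × 10^-27 kg × 6.34 × 10^6 m/s) / (1.67 × 10^-27 kg × 1.35 × 10^6 m/s)
         = 9.39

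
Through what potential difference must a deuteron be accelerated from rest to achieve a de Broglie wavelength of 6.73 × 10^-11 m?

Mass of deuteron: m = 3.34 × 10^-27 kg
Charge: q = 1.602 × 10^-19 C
9.06 × 10^-2 V

From λ = h/√(2mqV), we solve for V:

λ² = h²/(2mqV)
V = h²/(2mqλ²)
V = (6.626 × 10^-34 J·s)² / (2 × 3.34 × 10^-27 kg × 1.602 × 10^-19 C × (6.73 × 10^-11 m)²)
V = 9.06 × 10^-2 V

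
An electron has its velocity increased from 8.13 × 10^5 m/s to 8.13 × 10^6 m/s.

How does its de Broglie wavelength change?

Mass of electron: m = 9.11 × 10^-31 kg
The wavelength decreases by a factor of 10.

Using λ = h/(mv):

Initial wavelength: λ₁ = h/(mv₁) = 8.95 × 10^-10 m
Final wavelength: λ₂ = h/(mv₂) = 8.95 × 10^-11 m

Since λ ∝ 1/v, when velocity increases by a factor of 10, the wavelength decreases by a factor of 10.

λ₂/λ₁ = v₁/v₂ = 1/10

The wavelength decreases by a factor of 10.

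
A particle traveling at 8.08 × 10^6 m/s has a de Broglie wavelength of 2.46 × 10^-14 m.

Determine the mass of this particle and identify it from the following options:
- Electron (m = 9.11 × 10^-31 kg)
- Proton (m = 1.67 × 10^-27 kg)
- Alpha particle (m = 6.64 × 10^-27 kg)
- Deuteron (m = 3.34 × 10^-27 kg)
The particle is a deuteron.

From λ = h/(mv), solve for mass:

m = h/(λv)
m = (6.626 × 10^-34 J·s) / (2.46 × 10^-14 m × 8.08 × 10^6 m/s)
m = 3.33 × 10^-27 kg

Comparing with the listed masses, this is closest to a deuteron.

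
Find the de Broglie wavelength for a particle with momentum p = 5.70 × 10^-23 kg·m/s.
1.16 × 10^-11 m

Using the de Broglie relation λ = h/p:

λ = h/p
λ = (6.626 × 10^-34 J·s) / (5.70 × 10^-23 kg·m/s)
λ = 1.16 × 10^-11 m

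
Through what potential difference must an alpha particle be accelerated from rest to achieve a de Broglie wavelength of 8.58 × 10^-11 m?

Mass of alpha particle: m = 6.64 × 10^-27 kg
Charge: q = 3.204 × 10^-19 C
1.40 × 10^-2 V

From λ = h/√(2mqV), we solve for V:

λ² = h²/(2mqV)
V = h²/(2mqλ²)
V = (6.626 × 10^-34 J·s)² / (2 × 6.64 × 10^-27 kg × 3.204 × 10^-19 C × (8.58 × 10^-11 m)²)
V = 1.40 × 10^-2 V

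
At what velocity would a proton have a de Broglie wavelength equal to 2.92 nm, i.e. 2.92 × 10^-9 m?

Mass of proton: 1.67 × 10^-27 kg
1.36 × 10^2 m/s

From λ = h/(mv), solve for v:

v = h/(mλ)
v = (6.626 × 10^-34 J·s) / (1.67 × 10^-27 kg × 2.92 × 10^-9 m)
v = 1.36 × 10^2 m/s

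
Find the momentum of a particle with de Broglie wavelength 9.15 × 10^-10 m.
7.24 × 10^-25 kg·m/s

From the de Broglie relation λ = h/p, we solve for p:

p = h/λ
p = (6.626 × 10^-34 J·s) / (9.15 × 10^-10 m)
p = 7.24 × 10^-25 kg·m/s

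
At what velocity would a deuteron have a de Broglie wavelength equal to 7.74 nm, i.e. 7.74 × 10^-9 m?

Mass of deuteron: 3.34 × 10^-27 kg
2.56 × 10^1 m/s

From λ = h/(mv), solve for v:

v = h/(mλ)
v = (6.626 × 10^-34 J·s) / (3.34 × 10^-27 kg × 7.74 × 10^-9 m)
v = 2.56 × 10^1 m/s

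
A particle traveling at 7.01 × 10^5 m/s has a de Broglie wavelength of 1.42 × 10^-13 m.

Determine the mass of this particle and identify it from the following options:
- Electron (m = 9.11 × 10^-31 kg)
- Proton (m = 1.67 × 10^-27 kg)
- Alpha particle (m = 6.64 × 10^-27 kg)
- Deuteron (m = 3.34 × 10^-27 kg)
The particle is an alpha particle.

From λ = h/(mv), solve for mass:

m = h/(λv)
m = (6.626 × 10^-34 J·s) / (1.42 × 10^-13 m × 7.01 × 10^5 m/s)
m = 6.66 × 10^-27 kg

Comparing with the listed masses, this is closest to an alpha particle.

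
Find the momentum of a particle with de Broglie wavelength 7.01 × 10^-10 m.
9.45 × 10^-25 kg·m/s

From the de Broglie relation λ = h/p, we solve for p:

p = h/λ
p = (6.626 × 10^-34 J·s) / (7.01 × 10^-10 m)
p = 9.45 × 10^-25 kg·m/s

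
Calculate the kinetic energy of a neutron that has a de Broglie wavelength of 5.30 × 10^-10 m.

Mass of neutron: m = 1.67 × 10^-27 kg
4.68 × 10^-22 J (or 2.92 × 10^-3 eV)

From λ = h/√(2mKE), we solve for KE:

λ² = h²/(2mKE)
KE = h²/(2mλ²)
KE = (6.626 × 10^-34 J·s)² / (2 × 1.67 × 10^-27 kg × (5.30 × 10^-10 m)²)
KE = 4.68 × 10^-22 J
KE = 2.92 × 10^-3 eV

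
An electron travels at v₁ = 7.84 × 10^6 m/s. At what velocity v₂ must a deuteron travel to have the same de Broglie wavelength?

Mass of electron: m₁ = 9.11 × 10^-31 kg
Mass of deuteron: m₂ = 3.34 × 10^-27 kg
v₂ = 2.14 × 10^3 m/s

For equal de Broglie wavelengths: λ₁ = λ₂

h/(m₁v₁) = h/(m₂v₂)
m₁v₁ = m₂v₂
v₂ = v₁ · (m₁/m₂)

v₂ = 7.84 × 10^6 m/s × (9.11 × 10^-31 kg / 3.34 × 10^-27 kg)
v₂ = 2.14 × 10^3 m/s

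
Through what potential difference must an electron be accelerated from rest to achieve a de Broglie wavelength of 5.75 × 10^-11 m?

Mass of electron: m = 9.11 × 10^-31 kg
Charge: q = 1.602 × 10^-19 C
455 V

From λ = h/√(2mqV), we solve for V:

λ² = h²/(2mqV)
V = h²/(2mqλ²)
V = (6.626 × 10^-34 J·s)² / (2 × 9.11 × 10^-31 kg × 1.602 × 10^-19 C × (5.75 × 10^-11 m)²)
V = 455 V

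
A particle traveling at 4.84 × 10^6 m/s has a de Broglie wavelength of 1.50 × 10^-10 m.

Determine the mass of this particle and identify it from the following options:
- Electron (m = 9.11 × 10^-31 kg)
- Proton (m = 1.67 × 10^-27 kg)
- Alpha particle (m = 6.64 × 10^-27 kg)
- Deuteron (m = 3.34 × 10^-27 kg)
The particle is an electron.

From λ = h/(mv), solve for mass:

m = h/(λv)
m = (6.626 × 10^-34 J·s) / (1.50 × 10^-10 m × 4.84 × 10^6 m/s)
m = 9.13 × 10^-31 kg

Comparing with the listed masses, this is closest to an electron.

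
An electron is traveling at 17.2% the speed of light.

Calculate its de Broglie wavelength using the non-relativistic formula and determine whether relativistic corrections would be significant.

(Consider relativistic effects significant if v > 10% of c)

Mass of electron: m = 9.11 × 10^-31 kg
Yes, relativistic corrections are needed.

Using the non-relativistic de Broglie formula λ = h/(mv):

v = 17.2% × c = 5.156 × 10^7 m/s

λ = h/(mv)
λ = (6.626 × 10^-34 J·s) / (9.11 × 10^-31 kg × 5.156 × 10^7 m/s)
λ = 1.41 × 10^-11 m

Since v = 17.2% of c > 10% of c, relativistic corrections ARE significant and the actual wavelength would differ from this non-relativistic estimate.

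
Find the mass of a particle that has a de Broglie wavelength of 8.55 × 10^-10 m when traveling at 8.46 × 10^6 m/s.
9.16 × 10^-32 kg

From the de Broglie relation λ = h/(mv), we solve for m:

m = h/(λv)
m = (6.626 × 10^-34 J·s) / (8.55 × 10^-10 m × 8.46 × 10^6 m/s)
m = 9.16 × 10^-32 kg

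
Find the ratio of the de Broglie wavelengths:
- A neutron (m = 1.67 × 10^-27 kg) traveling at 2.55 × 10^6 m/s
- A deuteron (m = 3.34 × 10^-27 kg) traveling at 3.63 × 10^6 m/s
λ₁/λ₂ = 2.85

Using λ = h/(mv):

λ₁ = h/(m₁v₁) = 1.56 × 10^-13 m
λ₂ = h/(m₂v₂) = 5.47 × 10^-14 m

Ratio λ₁/λ₂ = (m₂v₂)/(m₁v₁)
         = (3.34 × 10^-27 kg × 3.63 × 10^6 m/s) / (1.67 × 10^-27 kg × 2.55 × 10^6 m/s)
         = 2.85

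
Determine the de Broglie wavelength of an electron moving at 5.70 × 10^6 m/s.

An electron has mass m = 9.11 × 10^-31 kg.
1.28 × 10^-10 m

Using the de Broglie relation λ = h/(mv):

λ = h/(mv)
λ = (6.626 × 10^-34 J·s) / (9.11 × 10^-31 kg × 5.70 × 10^6 m/s)
λ = 1.28 × 10^-10 m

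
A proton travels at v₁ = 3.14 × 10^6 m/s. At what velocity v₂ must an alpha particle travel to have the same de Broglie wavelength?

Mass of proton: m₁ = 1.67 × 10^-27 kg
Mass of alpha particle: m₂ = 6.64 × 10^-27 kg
v₂ = 7.90 × 10^5 m/s

For equal de Broglie wavelengths: λ₁ = λ₂

h/(m₁v₁) = h/(m₂v₂)
m₁v₁ = m₂v₂
v₂ = v₁ · (m₁/m₂)

v₂ = 3.14 × 10^6 m/s × (1.67 × 10^-27 kg / 6.64 × 10^-27 kg)
v₂ = 7.90 × 10^5 m/s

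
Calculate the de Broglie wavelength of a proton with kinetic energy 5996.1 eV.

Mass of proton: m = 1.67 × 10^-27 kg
3.70 × 10^-13 m

Using λ = h/√(2mKE):

First convert KE to Joules: KE = 5996.1 eV = 9.607 × 10^-16 J

λ = h/√(2mKE)
λ = (6.626 × 10^-34 J·s) / √(2 × 1.67 × 10^-27 kg × 9.607 × 10^-16 J)
λ = 3.70 × 10^-13 m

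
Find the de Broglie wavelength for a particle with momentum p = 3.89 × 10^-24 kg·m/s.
1.70 × 10^-10 m

Using the de Broglie relation λ = h/p:

λ = h/p
λ = (6.626 × 10^-34 J·s) / (3.89 × 10^-24 kg·m/s)
λ = 1.70 × 10^-10 m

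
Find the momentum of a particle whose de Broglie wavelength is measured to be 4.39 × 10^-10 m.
1.51 × 10^-24 kg·m/s

From the de Broglie relation λ = h/p, we solve for p:

p = h/λ
p = (6.626 × 10^-34 J·s) / (4.39 × 10^-10 m)
p = 1.51 × 10^-24 kg·m/s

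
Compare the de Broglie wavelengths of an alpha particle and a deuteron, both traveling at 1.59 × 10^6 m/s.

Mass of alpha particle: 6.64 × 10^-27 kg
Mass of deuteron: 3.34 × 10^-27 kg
The deuteron has the longer wavelength.

Using λ = h/(mv), since both particles have the same velocity, the wavelength depends only on mass.

For alpha particle: λ₁ = h/(m₁v) = 6.28 × 10^-14 m
For deuteron: λ₂ = h/(m₂v) = 1.25 × 10^-13 m

Since λ ∝ 1/m at constant velocity, the lighter particle has the longer wavelength.

The deuteron has the longer de Broglie wavelength.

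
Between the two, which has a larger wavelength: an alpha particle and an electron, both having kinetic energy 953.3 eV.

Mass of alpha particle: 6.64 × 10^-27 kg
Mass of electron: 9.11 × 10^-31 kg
The electron has the longer wavelength.

Using λ = h/√(2mKE):

For alpha particle: λ₁ = h/√(2m₁KE) = 4.65 × 10^-13 m
For electron: λ₂ = h/√(2m₂KE) = 3.97 × 10^-11 m

Since λ ∝ 1/√m at constant kinetic energy, the lighter particle has the longer wavelength.

The electron has the longer de Broglie wavelength.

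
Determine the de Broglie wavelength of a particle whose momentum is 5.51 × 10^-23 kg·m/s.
1.20 × 10^-11 m

Using the de Broglie relation λ = h/p:

λ = h/p
λ = (6.626 × 10^-34 J·s) / (5.51 × 10^-23 kg·m/s)
λ = 1.20 × 10^-11 m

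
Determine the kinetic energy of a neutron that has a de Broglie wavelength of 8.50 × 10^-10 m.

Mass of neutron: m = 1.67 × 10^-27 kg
1.82 × 10^-22 J (or 1.14 × 10^-3 eV)

From λ = h/√(2mKE), we solve for KE:

λ² = h²/(2mKE)
KE = h²/(2mλ²)
KE = (6.626 × 10^-34 J·s)² / (2 × 1.67 × 10^-27 kg × (8.50 × 10^-10 m)²)
KE = 1.82 × 10^-22 J
KE = 1.14 × 10^-3 eV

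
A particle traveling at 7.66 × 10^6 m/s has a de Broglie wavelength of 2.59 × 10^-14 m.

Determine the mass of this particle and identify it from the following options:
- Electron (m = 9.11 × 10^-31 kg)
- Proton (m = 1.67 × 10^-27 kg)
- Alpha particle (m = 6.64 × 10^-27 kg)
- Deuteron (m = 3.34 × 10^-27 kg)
The particle is a deuteron.

From λ = h/(mv), solve for mass:

m = h/(λv)
m = (6.626 × 10^-34 J·s) / (2.59 × 10^-14 m × 7.66 × 10^6 m/s)
m = 3.34 × 10^-27 kg

Comparing with the listed masses, this is closest to a deuteron.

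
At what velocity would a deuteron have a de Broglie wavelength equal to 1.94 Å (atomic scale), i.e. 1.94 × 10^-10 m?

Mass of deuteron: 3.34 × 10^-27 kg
1.02 × 10^3 m/s

From λ = h/(mv), solve for v:

v = h/(mλ)
v = (6.626 × 10^-34 J·s) / (3.34 × 10^-27 kg × 1.94 × 10^-10 m)
v = 1.02 × 10^3 m/s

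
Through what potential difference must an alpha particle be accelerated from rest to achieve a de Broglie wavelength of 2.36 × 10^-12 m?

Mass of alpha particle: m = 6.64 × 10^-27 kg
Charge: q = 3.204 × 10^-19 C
18.5 V

From λ = h/√(2mqV), we solve for V:

λ² = h²/(2mqV)
V = h²/(2mqλ²)
V = (6.626 × 10^-34 J·s)² / (2 × 6.64 × 10^-27 kg × 3.204 × 10^-19 C × (2.36 × 10^-12 m)²)
V = 18.5 V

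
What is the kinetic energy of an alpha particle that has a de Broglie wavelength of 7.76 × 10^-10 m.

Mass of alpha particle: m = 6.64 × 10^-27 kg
5.49 × 10^-23 J (or 3.43 × 10^-4 eV)

From λ = h/√(2mKE), we solve for KE:

λ² = h²/(2mKE)
KE = h²/(2mλ²)
KE = (6.626 × 10^-34 J·s)² / (2 × 6.64 × 10^-27 kg × (7.76 × 10^-10 m)²)
KE = 5.49 × 10^-23 J
KE = 3.43 × 10^-4 eV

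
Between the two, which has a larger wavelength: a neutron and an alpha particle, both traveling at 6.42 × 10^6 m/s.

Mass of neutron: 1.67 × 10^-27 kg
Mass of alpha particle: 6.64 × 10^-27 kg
The neutron has the longer wavelength.

Using λ = h/(mv), since both particles have the same velocity, the wavelength depends only on mass.

For neutron: λ₁ = h/(m₁v) = 6.18 × 10^-14 m
For alpha particle: λ₂ = h/(m₂v) = 1.55 × 10^-14 m

Since λ ∝ 1/m at constant velocity, the lighter particle has the longer wavelength.

The neutron has the longer de Broglie wavelength.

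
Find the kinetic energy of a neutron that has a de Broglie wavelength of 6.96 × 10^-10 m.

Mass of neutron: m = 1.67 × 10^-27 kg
2.71 × 10^-22 J (or 1.69 × 10^-3 eV)

From λ = h/√(2mKE), we solve for KE:

λ² = h²/(2mKE)
KE = h²/(2mλ²)
KE = (6.626 × 10^-34 J·s)² / (2 × 1.67 × 10^-27 kg × (6.96 × 10^-10 m)²)
KE = 2.71 × 10^-22 J
KE = 1.69 × 10^-3 eV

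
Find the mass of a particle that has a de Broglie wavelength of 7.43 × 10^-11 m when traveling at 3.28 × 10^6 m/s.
2.72 × 10^-30 kg

From the de Broglie relation λ = h/(mv), we solve for m:

m = h/(λv)
m = (6.626 × 10^-34 J·s) / (7.43 × 10^-11 m × 3.28 × 10^6 m/s)
m = 2.72 × 10^-30 kg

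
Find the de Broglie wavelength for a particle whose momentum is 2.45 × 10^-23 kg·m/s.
2.70 × 10^-11 m

Using the de Broglie relation λ = h/p:

λ = h/p
λ = (6.626 × 10^-34 J·s) / (2.45 × 10^-23 kg·m/s)
λ = 2.70 × 10^-11 m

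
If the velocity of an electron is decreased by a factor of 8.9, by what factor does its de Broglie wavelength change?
The wavelength increases by a factor of 8.9.

From λ = h/(mv), the wavelength is inversely proportional to velocity:

λ ∝ 1/v

If v → v/8.9, then λ → 8.9λ

When velocity is decreased by a factor of 8.9, the wavelength increases by a factor of 8.9.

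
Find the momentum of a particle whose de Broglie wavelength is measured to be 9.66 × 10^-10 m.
6.86 × 10^-25 kg·m/s

From the de Broglie relation λ = h/p, we solve for p:

p = h/λ
p = (6.626 × 10^-34 J·s) / (9.66 × 10^-10 m)
p = 6.86 × 10^-25 kg·m/s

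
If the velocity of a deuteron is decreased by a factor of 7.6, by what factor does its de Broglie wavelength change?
The wavelength increases by a factor of 7.6.

From λ = h/(mv), the wavelength is inversely proportional to velocity:

λ ∝ 1/v

If v → v/7.6, then λ → 7.6λ

When velocity is decreased by a factor of 7.6, the wavelength increases by a factor of 7.6.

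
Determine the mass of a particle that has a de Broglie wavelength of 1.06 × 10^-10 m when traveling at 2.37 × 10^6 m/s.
2.64 × 10^-30 kg

From the de Broglie relation λ = h/(mv), we solve for m:

m = h/(λv)
m = (6.626 × 10^-34 J·s) / (1.06 × 10^-10 m × 2.37 × 10^6 m/s)
m = 2.64 × 10^-30 kg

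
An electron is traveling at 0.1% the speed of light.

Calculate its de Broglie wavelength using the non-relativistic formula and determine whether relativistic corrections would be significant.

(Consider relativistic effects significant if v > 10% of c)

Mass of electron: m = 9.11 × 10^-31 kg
No, relativistic corrections are not needed.

Using the non-relativistic de Broglie formula λ = h/(mv):

v = 0.1% × c = 2.998 × 10^5 m/s

λ = h/(mv)
λ = (6.626 × 10^-34 J·s) / (9.11 × 10^-31 kg × 2.998 × 10^5 m/s)
λ = 2.43 × 10^-9 m

Since v = 0.1% of c < 10% of c, relativistic corrections are NOT significant and this non-relativistic result is a good approximation.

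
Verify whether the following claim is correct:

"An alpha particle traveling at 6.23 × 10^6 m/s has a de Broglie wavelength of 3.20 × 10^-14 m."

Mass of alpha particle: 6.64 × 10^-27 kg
False

The claim is incorrect.

Using λ = h/(mv):
λ = (6.626 × 10^-34 J·s) / (6.64 × 10^-27 kg × 6.23 × 10^6 m/s)
λ = 1.60 × 10^-14 m

The actual wavelength differs from the claimed 3.20 × 10^-14 m.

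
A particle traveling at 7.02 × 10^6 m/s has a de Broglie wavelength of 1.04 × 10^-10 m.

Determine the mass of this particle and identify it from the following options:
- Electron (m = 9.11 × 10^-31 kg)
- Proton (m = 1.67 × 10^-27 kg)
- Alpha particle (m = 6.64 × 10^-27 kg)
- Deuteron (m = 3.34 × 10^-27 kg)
The particle is an electron.

From λ = h/(mv), solve for mass:

m = h/(λv)
m = (6.626 × 10^-34 J·s) / (1.04 × 10^-10 m × 7.02 × 10^6 m/s)
m = 9.08 × 10^-31 kg

Comparing with the listed masses, this is closest to an electron.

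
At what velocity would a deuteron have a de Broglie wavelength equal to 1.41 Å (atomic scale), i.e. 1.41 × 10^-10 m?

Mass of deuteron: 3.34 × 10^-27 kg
1.41 × 10^3 m/s

From λ = h/(mv), solve for v:

v = h/(mλ)
v = (6.626 × 10^-34 J·s) / (3.34 × 10^-27 kg × 1.41 × 10^-10 m)
v = 1.41 × 10^3 m/s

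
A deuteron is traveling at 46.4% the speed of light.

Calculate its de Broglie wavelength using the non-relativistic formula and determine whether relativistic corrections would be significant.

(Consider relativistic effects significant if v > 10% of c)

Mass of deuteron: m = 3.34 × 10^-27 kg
Yes, relativistic corrections are needed.

Using the non-relativistic de Broglie formula λ = h/(mv):

v = 46.4% × c = 1.391 × 10^8 m/s

λ = h/(mv)
λ = (6.626 × 10^-34 J·s) / (3.34 × 10^-27 kg × 1.391 × 10^8 m/s)
λ = 1.43 × 10^-15 m

Since v = 46.4% of c > 10% of c, relativistic corrections ARE significant and the actual wavelength would differ from this non-relativistic estimate.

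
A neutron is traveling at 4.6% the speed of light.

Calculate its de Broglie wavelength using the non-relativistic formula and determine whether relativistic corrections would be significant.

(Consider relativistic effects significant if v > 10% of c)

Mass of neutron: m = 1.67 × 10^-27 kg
No, relativistic corrections are not needed.

Using the non-relativistic de Broglie formula λ = h/(mv):

v = 4.6% × c = 1.379 × 10^7 m/s

λ = h/(mv)
λ = (6.626 × 10^-34 J·s) / (1.67 × 10^-27 kg × 1.379 × 10^7 m/s)
λ = 2.88 × 10^-14 m

Since v = 4.6% of c < 10% of c, relativistic corrections are NOT significant and this non-relativistic result is a good approximation.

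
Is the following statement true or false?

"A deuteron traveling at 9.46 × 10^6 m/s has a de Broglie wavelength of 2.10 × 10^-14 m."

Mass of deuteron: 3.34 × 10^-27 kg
True

The claim is correct.

Using λ = h/(mv):
λ = (6.626 × 10^-34 J·s) / (3.34 × 10^-27 kg × 9.46 × 10^6 m/s)
λ = 2.10 × 10^-14 m

This matches the claimed value.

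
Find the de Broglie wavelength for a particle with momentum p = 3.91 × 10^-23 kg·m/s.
1.69 × 10^-11 m

Using the de Broglie relation λ = h/p:

λ = h/p
λ = (6.626 × 10^-34 J·s) / (3.91 × 10^-23 kg·m/s)
λ = 1.69 × 10^-11 m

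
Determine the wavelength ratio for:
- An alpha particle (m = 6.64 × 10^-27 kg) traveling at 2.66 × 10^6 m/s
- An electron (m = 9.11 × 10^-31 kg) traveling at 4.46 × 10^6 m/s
λ₁/λ₂ = 2.30 × 10^-4

Using λ = h/(mv):

λ₁ = h/(m₁v₁) = 3.75 × 10^-14 m
λ₂ = h/(m₂v₂) = 1.63 × 10^-10 m

Ratio λ₁/λ₂ = (m₂v₂)/(m₁v₁)
         = (9.11 × 10^-31 kg × 4.46 × 10^6 m/s) / (6.64 × 10^-27 kg × 2.66 × 10^6 m/s)
         = 2.30 × 10^-4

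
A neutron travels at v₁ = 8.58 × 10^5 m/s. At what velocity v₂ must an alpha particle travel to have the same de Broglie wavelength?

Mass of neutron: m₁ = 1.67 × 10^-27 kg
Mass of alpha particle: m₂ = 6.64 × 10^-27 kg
v₂ = 2.16 × 10^5 m/s

For equal de Broglie wavelengths: λ₁ = λ₂

h/(m₁v₁) = h/(m₂v₂)
m₁v₁ = m₂v₂
v₂ = v₁ · (m₁/m₂)

v₂ = 8.58 × 10^5 m/s × (1.67 × 10^-27 kg / 6.64 × 10^-27 kg)
v₂ = 2.16 × 10^5 m/s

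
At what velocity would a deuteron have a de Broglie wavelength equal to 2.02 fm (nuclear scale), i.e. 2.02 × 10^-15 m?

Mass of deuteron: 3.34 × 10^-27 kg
9.82 × 10^7 m/s

From λ = h/(mv), solve for v:

v = h/(mλ)
v = (6.626 × 10^-34 J·s) / (3.34 × 10^-27 kg × 2.02 × 10^-15 m)
v = 9.82 × 10^7 m/s

Note: This velocity is 32.8% of the speed of light, so relativistic corrections would be needed for a more accurate calculation.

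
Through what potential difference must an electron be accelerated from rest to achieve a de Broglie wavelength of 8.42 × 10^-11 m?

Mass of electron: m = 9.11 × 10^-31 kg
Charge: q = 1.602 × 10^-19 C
212 V

From λ = h/√(2mqV), we solve for V:

λ² = h²/(2mqV)
V = h²/(2mqλ²)
V = (6.626 × 10^-34 J·s)² / (2 × 9.11 × 10^-31 kg × 1.602 × 10^-19 C × (8.42 × 10^-11 m)²)
V = 212 V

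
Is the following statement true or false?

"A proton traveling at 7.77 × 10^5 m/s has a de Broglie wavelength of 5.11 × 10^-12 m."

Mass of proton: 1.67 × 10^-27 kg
False

The claim is incorrect.

Using λ = h/(mv):
λ = (6.626 × 10^-34 J·s) / (1.67 × 10^-27 kg × 7.77 × 10^5 m/s)
λ = 5.11 × 10^-13 m

The actual wavelength differs from the claimed 5.11 × 10^-12 m.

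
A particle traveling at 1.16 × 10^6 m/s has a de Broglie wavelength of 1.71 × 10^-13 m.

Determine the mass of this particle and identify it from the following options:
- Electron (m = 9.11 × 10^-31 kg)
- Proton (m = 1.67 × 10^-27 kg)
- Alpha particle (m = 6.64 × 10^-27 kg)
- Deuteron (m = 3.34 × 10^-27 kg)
The particle is a deuteron.

From λ = h/(mv), solve for mass:

m = h/(λv)
m = (6.626 × 10^-34 J·s) / (1.71 × 10^-13 m × 1.16 × 10^6 m/s)
m = 3.34 × 10^-27 kg

Comparing with the listed masses, this is closest to a deuteron.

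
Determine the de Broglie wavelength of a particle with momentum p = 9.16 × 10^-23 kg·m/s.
7.23 × 10^-12 m

Using the de Broglie relation λ = h/p:

λ = h/p
λ = (6.626 × 10^-34 J·s) / (9.16 × 10^-23 kg·m/s)
λ = 7.23 × 10^-12 m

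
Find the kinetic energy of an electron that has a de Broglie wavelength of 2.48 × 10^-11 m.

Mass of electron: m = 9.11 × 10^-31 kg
3.92 × 10^-16 J (or 2.45 × 10^3 eV)

From λ = h/√(2mKE), we solve for KE:

λ² = h²/(2mKE)
KE = h²/(2mλ²)
KE = (6.626 × 10^-34 J·s)² / (2 × 9.11 × 10^-31 kg × (2.48 × 10^-11 m)²)
KE = 3.92 × 10^-16 J
KE = 2.45 × 10^3 eV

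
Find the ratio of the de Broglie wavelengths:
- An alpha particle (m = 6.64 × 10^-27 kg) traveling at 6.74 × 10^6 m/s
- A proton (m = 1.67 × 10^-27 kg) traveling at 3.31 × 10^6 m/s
λ₁/λ₂ = 0.124

Using λ = h/(mv):

λ₁ = h/(m₁v₁) = 1.48 × 10^-14 m
λ₂ = h/(m₂v₂) = 1.20 × 10^-13 m

Ratio λ₁/λ₂ = (m₂v₂)/(m₁v₁)
         = (1.67 × 10^-27 kg × 3.31 × 10^6 m/s) / (6.64 × 10^-27 kg × 6.74 × 10^6 m/s)
         = 0.124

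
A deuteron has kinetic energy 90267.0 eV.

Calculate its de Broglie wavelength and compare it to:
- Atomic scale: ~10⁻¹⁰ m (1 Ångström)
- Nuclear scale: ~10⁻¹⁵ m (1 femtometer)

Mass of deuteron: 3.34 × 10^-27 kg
λ = 6.74 × 10^-14 m, which is between nuclear and atomic scales.

Using λ = h/√(2mKE):

KE = 90267.0 eV = 1.446 × 10^-14 J

λ = h/√(2mKE)
λ = (6.626 × 10^-34 J·s) / √(2 × 3.34 × 10^-27 kg × 1.446 × 10^-14 J)
λ = 6.74 × 10^-14 m

Comparison:
- Atomic scale (10⁻¹⁰ m): λ is 0.00067× this size
- Nuclear scale (10⁻¹⁵ m): λ is 67× this size

The wavelength is between nuclear and atomic scales.

This wavelength is appropriate for probing atomic structure but too large for nuclear physics experiments.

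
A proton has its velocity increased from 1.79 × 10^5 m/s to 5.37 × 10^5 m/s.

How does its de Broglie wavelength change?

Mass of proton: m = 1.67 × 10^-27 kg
The wavelength decreases by a factor of 3.

Using λ = h/(mv):

Initial wavelength: λ₁ = h/(mv₁) = 2.22 × 10^-12 m
Final wavelength: λ₂ = h/(mv₂) = 7.39 × 10^-13 m

Since λ ∝ 1/v, when velocity increases by a factor of 3, the wavelength decreases by a factor of 3.

λ₂/λ₁ = v₁/v₂ = 1/3

The wavelength decreases by a factor of 3.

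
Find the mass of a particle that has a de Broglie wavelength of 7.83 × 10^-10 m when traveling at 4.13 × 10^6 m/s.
2.05 × 10^-31 kg

From the de Broglie relation λ = h/(mv), we solve for m:

m = h/(λv)
m = (6.626 × 10^-34 J·s) / (7.83 × 10^-10 m × 4.13 × 10^6 m/s)
m = 2.05 × 10^-31 kg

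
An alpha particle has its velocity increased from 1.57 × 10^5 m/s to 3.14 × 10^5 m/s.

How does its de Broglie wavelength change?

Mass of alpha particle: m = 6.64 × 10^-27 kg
The wavelength decreases by a factor of 2.

Using λ = h/(mv):

Initial wavelength: λ₁ = h/(mv₁) = 6.36 × 10^-13 m
Final wavelength: λ₂ = h/(mv₂) = 3.18 × 10^-13 m

Since λ ∝ 1/v, when velocity increases by a factor of 2, the wavelength decreases by a factor of 2.

λ₂/λ₁ = v₁/v₂ = 1/2

The wavelength decreases by a factor of 2.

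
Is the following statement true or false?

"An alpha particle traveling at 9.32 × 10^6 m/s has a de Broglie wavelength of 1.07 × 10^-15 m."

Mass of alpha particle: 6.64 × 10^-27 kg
False

The claim is incorrect.

Using λ = h/(mv):
λ = (6.626 × 10^-34 J·s) / (6.64 × 10^-27 kg × 9.32 × 10^6 m/s)
λ = 1.07 × 10^-14 m

The actual wavelength differs from the claimed 1.07 × 10^-15 m.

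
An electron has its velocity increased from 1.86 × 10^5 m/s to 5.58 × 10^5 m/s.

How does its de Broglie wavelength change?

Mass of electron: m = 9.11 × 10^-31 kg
The wavelength decreases by a factor of 3.

Using λ = h/(mv):

Initial wavelength: λ₁ = h/(mv₁) = 3.91 × 10^-9 m
Final wavelength: λ₂ = h/(mv₂) = 1.30 × 10^-9 m

Since λ ∝ 1/v, when velocity increases by a factor of 3, the wavelength decreases by a factor of 3.

λ₂/λ₁ = v₁/v₂ = 1/3

The wavelength decreases by a factor of 3.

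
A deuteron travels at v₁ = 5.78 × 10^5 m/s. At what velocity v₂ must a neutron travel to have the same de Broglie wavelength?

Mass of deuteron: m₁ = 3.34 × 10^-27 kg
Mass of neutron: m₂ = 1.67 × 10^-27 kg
v₂ = 1.16 × 10^6 m/s

For equal de Broglie wavelengths: λ₁ = λ₂

h/(m₁v₁) = h/(m₂v₂)
m₁v₁ = m₂v₂
v₂ = v₁ · (m₁/m₂)

v₂ = 5.78 × 10^5 m/s × (3.34 × 10^-27 kg / 1.67 × 10^-27 kg)
v₂ = 1.16 × 10^6 m/s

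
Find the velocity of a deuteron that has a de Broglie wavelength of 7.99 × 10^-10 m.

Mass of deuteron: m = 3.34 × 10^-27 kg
2.48 × 10^2 m/s

From the de Broglie relation λ = h/(mv), we solve for v:

v = h/(mλ)
v = (6.626 × 10^-34 J·s) / (3.34 × 10^-27 kg × 7.99 × 10^-10 m)
v = 2.48 × 10^2 m/s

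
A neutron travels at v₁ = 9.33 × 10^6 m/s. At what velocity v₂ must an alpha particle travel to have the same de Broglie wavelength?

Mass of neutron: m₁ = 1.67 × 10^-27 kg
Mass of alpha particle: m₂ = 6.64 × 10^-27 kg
v₂ = 2.35 × 10^6 m/s

For equal de Broglie wavelengths: λ₁ = λ₂

h/(m₁v₁) = h/(m₂v₂)
m₁v₁ = m₂v₂
v₂ = v₁ · (m₁/m₂)

v₂ = 9.33 × 10^6 m/s × (1.67 × 10^-27 kg / 6.64 × 10^-27 kg)
v₂ = 2.35 × 10^6 m/s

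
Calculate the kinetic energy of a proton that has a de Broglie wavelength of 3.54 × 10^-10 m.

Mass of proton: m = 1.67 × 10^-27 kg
1.05 × 10^-21 J (or 6.55 × 10^-3 eV)

From λ = h/√(2mKE), we solve for KE:

λ² = h²/(2mKE)
KE = h²/(2mλ²)
KE = (6.626 × 10^-34 J·s)² / (2 × 1.67 × 10^-27 kg × (3.54 × 10^-10 m)²)
KE = 1.05 × 10^-21 J
KE = 6.55 × 10^-3 eV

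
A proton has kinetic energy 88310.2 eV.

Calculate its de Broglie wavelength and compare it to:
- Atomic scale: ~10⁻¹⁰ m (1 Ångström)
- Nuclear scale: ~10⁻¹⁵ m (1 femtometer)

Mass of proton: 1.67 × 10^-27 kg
λ = 9.64 × 10^-14 m, which is between nuclear and atomic scales.

Using λ = h/√(2mKE):

KE = 88310.2 eV = 1.415 × 10^-14 J

λ = h/√(2mKE)
λ = (6.626 × 10^-34 J·s) / √(2 × 1.67 × 10^-27 kg × 1.415 × 10^-14 J)
λ = 9.64 × 10^-14 m

Comparison:
- Atomic scale (10⁻¹⁰ m): λ is 0.00096× this size
- Nuclear scale (10⁻¹⁵ m): λ is 96× this size

The wavelength is between nuclear and atomic scales.

This wavelength is appropriate for probing atomic structure but too large for nuclear physics experiments.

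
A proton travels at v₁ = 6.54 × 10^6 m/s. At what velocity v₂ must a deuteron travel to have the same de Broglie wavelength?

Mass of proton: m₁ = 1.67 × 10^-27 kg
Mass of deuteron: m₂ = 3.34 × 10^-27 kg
v₂ = 3.27 × 10^6 m/s

For equal de Broglie wavelengths: λ₁ = λ₂

h/(m₁v₁) = h/(m₂v₂)
m₁v₁ = m₂v₂
v₂ = v₁ · (m₁/m₂)

v₂ = 6.54 × 10^6 m/s × (1.67 × 10^-27 kg / 3.34 × 10^-27 kg)
v₂ = 3.27 × 10^6 m/s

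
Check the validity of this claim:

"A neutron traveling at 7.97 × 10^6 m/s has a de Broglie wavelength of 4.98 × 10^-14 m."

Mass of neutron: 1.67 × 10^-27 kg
True

The claim is correct.

Using λ = h/(mv):
λ = (6.626 × 10^-34 J·s) / (1.67 × 10^-27 kg × 7.97 × 10^6 m/s)
λ = 4.98 × 10^-14 m

This matches the claimed value.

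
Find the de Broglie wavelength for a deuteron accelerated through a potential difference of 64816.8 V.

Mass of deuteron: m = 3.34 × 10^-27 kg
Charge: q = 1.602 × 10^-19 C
7.96 × 10^-14 m

When a particle is accelerated through voltage V, it gains kinetic energy KE = qV.

The de Broglie wavelength is then λ = h/√(2mqV):

λ = h/√(2mqV)
λ = (6.626 × 10^-34 J·s) / √(2 × 3.34 × 10^-27 kg × 1.602 × 10^-19 C × 64816.8 V)
λ = 7.96 × 10^-14 m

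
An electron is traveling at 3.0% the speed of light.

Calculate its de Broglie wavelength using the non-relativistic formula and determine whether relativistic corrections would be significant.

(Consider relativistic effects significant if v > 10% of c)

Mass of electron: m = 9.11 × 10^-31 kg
No, relativistic corrections are not needed.

Using the non-relativistic de Broglie formula λ = h/(mv):

v = 3.0% × c = 8.994 × 10^6 m/s

λ = h/(mv)
λ = (6.626 × 10^-34 J·s) / (9.11 × 10^-31 kg × 8.994 × 10^6 m/s)
λ = 8.09 × 10^-11 m

Since v = 3.0% of c < 10% of c, relativistic corrections are NOT significant and this non-relativistic result is a good approximation.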